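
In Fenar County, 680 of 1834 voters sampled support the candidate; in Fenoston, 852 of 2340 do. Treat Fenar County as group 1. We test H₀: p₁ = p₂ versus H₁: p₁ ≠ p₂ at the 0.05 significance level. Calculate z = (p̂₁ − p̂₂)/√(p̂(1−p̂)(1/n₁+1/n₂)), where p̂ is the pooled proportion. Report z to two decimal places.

z = 0.44

p̂₁ = 680/1834 = 0.37077, p̂₂ = 852/2340 = 0.36410.
Pooled p̂ = (680+852)/(1834+2340) = 1532/4174 = 0.36703.
SE = √(p̂(1−p̂)(1/n₁+1/n₂)) = √(0.36703·0.63297·0.000972607) = √(0.000225956) = 0.01503.
z = (0.37077 − 0.36410)/0.01503 = 0.00667/0.01503 = 0.44.
p-value = 2·P(Z > 0.444) ≈ 0.6572, so at α = 0.05 we fail to reject H₀.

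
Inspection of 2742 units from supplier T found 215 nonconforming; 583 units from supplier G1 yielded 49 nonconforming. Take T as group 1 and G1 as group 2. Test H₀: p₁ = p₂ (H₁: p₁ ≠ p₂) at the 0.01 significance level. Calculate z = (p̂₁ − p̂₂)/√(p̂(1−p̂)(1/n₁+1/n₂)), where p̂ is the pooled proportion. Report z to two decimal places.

z = -0.46

p̂₁ = 215/2742 ≈ 0.0784, p̂₂ = 49/583 ≈ 0.0840.
Pooled p̂ = (215+49)/(2742+583) = 264/3325 = 0.0794.
SE = √(p̂(1−p̂)(1/n₁+1/n₂)) = √(0.0794·0.9206·0.00207996) = √(0.000152034) = 0.0123.
z = (0.0784 − 0.0840)/0.0123 = -0.0056/0.0123 = -0.46.
p-value = 2·P(Z > 0.457) ≈ 0.6475. With α = 0.01, fail to reject H₀.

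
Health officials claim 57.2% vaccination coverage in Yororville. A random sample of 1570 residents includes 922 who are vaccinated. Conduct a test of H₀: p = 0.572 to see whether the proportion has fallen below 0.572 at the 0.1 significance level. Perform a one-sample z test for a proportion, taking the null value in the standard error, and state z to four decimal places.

p̂ = 922/1570 ≈ 0.5872611.
Standard error under H₀: √(0.572×0.428/1570) = 0.0124873.
z = (0.5872611 − 0.572)/0.0124873 = 0.0152611/0.0124873 = 1.2221.
p-value = P(Z < 1.222) ≈ 0.8892; since p > α = 0.1, fail to reject H₀.

z = 1.2221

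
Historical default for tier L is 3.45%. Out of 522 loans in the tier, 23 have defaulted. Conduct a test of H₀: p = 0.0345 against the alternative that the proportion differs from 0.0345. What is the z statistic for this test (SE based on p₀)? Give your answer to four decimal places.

z = 1.1969

p̂ = 23/522 ≈ 0.044061.
Under H₀, SE = √(0.0345·0.9655/522) = √(6.38118e-05) = 0.007988.
z = (0.044061 − 0.0345)/0.007988 = 0.009561/0.007988 = 1.1969.
p-value = 2·P(Z > 1.197) ≈ 0.2313.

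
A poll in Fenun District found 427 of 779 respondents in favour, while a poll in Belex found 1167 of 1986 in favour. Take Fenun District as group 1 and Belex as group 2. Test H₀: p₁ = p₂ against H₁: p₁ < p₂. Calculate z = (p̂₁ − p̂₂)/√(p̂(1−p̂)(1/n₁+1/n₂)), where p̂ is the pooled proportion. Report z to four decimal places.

p̂₁ = 427/779 ≈ 0.548139, p̂₂ = 1167/1986 ≈ 0.587613.
Pooled p̂ = (427+1167)/(779+1986) = 1594/2765 = 0.576492.
SE = √(p̂(1−p̂)(1/n₁+1/n₂)) = √(0.576492·0.423508·0.00178722) = √(0.000436348) = 0.020889.
z = (0.548139 − 0.587613)/0.020889 = -0.039474/0.020889 = -1.8897.

z = -1.8897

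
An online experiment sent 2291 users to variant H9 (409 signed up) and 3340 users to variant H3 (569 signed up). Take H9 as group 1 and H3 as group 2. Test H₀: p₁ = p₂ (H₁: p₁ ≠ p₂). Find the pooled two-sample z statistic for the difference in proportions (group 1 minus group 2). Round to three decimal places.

z = 0.795

p̂₁ = 409/2291 ≈ 0.178525, p̂₂ = 569/3340 ≈ 0.170359.
Pooled p̂ = (409+569)/(2291+3340) = 978/5631 = 0.173681.
SE = √(p̂(1−p̂)(1/n₁+1/n₂)) = √(0.173681·0.826319·0.000735892) = √(0.000105612) = 0.010277.
z = (0.178525 − 0.170359)/0.010277 = 0.008166/0.010277 = 0.795.
p-value = 2·P(Z > 0.795) ≈ 0.4269.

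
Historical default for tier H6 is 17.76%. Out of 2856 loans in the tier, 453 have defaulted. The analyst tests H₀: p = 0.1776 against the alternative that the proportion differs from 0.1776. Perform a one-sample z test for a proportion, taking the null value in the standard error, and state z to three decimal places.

z = -2.655

p̂ = 453/2856 = 0.158613.
Under H₀, SE = √(0.1776·0.8224/2856) = √(5.11408e-05) = 0.007151.
z = (0.158613 − 0.1776)/0.007151 = -0.018987/0.007151 = -2.655.
p-value = 2·P(Z > 2.655) ≈ 0.0079.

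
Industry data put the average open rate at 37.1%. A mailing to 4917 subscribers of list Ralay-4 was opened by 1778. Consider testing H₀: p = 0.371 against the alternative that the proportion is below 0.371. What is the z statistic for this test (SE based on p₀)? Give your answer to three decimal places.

p̂ = 1778/4917 ≈ 0.36160.
Under H₀, SE = √(0.371·0.629/4917) = √(4.74596e-05) = 0.00689.
z = (0.36160 − 0.371)/0.00689 = -0.00940/0.00689 = -1.364.

z = -1.364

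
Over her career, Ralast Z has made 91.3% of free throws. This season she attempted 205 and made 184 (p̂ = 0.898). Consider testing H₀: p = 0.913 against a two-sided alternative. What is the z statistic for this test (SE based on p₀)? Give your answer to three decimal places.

p̂ = 184/205 ≈ 0.897561.
Standard error under H₀: √(0.913×0.087/205) = 0.019684.
z = (0.897561 − 0.913)/0.019684 = -0.015439/0.019684 = -0.784.

z = -0.784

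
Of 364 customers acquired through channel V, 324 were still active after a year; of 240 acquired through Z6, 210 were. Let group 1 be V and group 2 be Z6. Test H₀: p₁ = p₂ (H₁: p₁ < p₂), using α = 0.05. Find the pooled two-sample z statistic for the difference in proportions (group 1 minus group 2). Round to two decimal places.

p̂₁ = 324/364 ≈ 0.8901, p̂₂ = 210/240 ≈ 0.8750.
Pooled p̂ = (324+210)/(364+240) = 534/604 = 0.8841.
SE = √(0.102463 × 0.00691392) = 0.0266.
z = (0.8901 − 0.8750)/0.0266 = 0.0151/0.0266 = 0.57.
p-value = P(Z < 0.568) ≈ 0.7149. With α = 0.05, fail to reject H₀.

z = 0.57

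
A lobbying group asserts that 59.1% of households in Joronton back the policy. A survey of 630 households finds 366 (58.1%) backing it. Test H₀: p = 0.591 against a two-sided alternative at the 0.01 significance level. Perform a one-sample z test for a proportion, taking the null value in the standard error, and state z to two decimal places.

z = -0.51

p̂ = 366/630 ≈ 0.5810.
Standard error under H₀: √(0.591×0.409/630) = 0.0196.
z = (0.5810 − 0.591)/0.0196 = -0.0100/0.0196 = -0.51.
p-value = 2·P(Z > 0.513) ≈ 0.6080, so at α = 0.01 we fail to reject H₀.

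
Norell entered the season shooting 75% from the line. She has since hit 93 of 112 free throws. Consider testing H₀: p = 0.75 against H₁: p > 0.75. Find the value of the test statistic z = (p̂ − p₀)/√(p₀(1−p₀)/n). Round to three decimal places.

p̂ = 93/112 = 0.83036.
Standard error under H₀: √(0.75×0.25/112) = 0.04092.
z = (0.83036 − 0.75)/0.04092 = 0.08036/0.04092 = 1.964.

z = 1.964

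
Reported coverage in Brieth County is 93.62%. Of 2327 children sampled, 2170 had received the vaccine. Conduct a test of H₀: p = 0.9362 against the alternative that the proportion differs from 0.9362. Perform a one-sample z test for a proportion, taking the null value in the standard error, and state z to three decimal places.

p̂ = 2170/2327 = 0.93253.
Under H₀, SE = √(0.9362·0.0638/2327) = √(2.56681e-05) = 0.00507.
z = (0.93253 − 0.9362)/0.00507 = -0.00367/0.00507 = -0.724.
Two-sided p-value ≈ 2·Φ(−0.724) = 0.4690.

z = -0.724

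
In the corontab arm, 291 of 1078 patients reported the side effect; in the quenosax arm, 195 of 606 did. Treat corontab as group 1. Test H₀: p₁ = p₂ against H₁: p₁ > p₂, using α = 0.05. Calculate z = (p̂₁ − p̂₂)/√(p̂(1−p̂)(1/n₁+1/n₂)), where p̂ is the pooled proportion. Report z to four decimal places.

p̂₁ = 291/1078 ≈ 0.269944, p̂₂ = 195/606 ≈ 0.321782.
Pooled p̂ = (291+195)/(1078+606) = 486/1684 = 0.288599.
SE = √(0.205309 × 0.00257781) = 0.023005.
z = (0.269944 − 0.321782)/0.023005 = -0.051838/0.023005 = -2.2533.
p-value = P(Z > -2.253) ≈ 0.9879; since p > α = 0.05, fail to reject H₀.

z = -2.2533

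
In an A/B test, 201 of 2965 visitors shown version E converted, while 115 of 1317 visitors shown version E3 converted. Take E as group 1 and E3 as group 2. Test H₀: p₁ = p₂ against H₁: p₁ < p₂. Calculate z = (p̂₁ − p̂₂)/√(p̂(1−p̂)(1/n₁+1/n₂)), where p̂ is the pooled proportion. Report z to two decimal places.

p̂₁ = 201/2965 ≈ 0.06779, p̂₂ = 115/1317 ≈ 0.08732.
Pooled p̂ = (201+115)/(2965+1317) = 316/4282 = 0.07380.
SE = √(0.0683513 × 0.00109657) = 0.00866.
z = (0.06779 − 0.08732)/0.00866 = -0.01953/0.00866 = -2.26.

z = -2.26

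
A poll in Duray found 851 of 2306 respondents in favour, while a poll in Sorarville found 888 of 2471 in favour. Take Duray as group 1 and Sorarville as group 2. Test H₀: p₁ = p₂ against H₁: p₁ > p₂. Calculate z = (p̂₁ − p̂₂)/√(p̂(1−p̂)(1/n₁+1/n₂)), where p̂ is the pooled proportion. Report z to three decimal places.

z = 0.694

p̂₁ = 851/2306 = 0.36904, p̂₂ = 888/2471 = 0.35937.
Pooled p̂ = (851+888)/(2306+2471) = 1739/4777 = 0.36404.
SE = √(p̂(1−p̂)(1/n₁+1/n₂)) = √(0.36404·0.63596·0.000838346) = √(0.000194089) = 0.01393.
z = (0.36904 − 0.35937)/0.01393 = 0.00967/0.01393 = 0.694.
p-value = P(Z > 0.694) ≈ 0.2438.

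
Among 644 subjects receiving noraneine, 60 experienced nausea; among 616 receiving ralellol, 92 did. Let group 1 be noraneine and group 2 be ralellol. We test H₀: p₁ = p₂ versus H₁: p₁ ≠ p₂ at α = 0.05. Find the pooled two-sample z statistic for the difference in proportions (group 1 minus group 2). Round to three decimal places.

p̂₁ = 60/644 ≈ 0.093168, p̂₂ = 92/616 ≈ 0.149351.
Pooled p̂ = (60+92)/(644+616) = 152/1260 = 0.120635.
SE = √(0.106082 × 0.00317617) = 0.018356.
z = (0.093168 − 0.149351)/0.018356 = -0.056183/0.018356 = -3.061.
p-value = 2·P(Z > 3.061) ≈ 0.0022; since p < α = 0.05, reject H₀.

z = -3.061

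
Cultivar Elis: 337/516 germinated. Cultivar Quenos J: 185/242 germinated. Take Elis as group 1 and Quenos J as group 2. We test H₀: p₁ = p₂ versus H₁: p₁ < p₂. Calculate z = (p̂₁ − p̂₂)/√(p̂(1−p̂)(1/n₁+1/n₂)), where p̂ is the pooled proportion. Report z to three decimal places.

z = -3.087

p̂₁ = 337/516 ≈ 0.653101, p̂₂ = 185/242 ≈ 0.764463.
Pooled p̂ = (337+185)/(516+242) = 522/758 = 0.688654.
SE = √(p̂(1−p̂)(1/n₁+1/n₂)) = √(0.688654·0.311346·0.00607022) = √(0.00130151) = 0.036076.
z = (0.653101 − 0.764463)/0.036076 = -0.111362/0.036076 = -3.087.
p-value = P(Z < -3.087) ≈ 0.0010.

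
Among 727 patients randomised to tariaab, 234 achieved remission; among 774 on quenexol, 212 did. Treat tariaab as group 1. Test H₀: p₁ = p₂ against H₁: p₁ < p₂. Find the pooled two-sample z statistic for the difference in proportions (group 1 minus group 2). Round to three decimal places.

p̂₁ = 234/727 = 0.321871, p̂₂ = 212/774 = 0.273902.
Pooled p̂ = (234+212)/(727+774) = 446/1501 = 0.297135.
SE = √(p̂(1−p̂)(1/n₁+1/n₂)) = √(0.297135·0.702865·0.00266751) = √(0.000557098) = 0.023603.
z = (0.321871 − 0.273902)/0.023603 = 0.047969/0.023603 = 2.032.
p-value = P(Z < 2.032) ≈ 0.9789.

z = 2.032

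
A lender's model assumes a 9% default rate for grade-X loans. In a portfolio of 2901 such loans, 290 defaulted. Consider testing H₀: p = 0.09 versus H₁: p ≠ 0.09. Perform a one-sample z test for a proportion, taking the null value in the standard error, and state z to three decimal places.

p̂ = 290/2901 ≈ 0.099966.
Under H₀, SE = √(0.09·0.91/2901) = √(2.82316e-05) = 0.005313.
z = (0.099966 − 0.09)/0.005313 = 0.009966/0.005313 = 1.876.

z = 1.876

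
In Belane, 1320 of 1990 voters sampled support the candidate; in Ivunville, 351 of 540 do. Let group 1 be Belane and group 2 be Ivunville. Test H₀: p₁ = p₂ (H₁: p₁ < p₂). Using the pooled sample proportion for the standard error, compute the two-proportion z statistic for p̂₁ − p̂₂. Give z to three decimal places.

p̂₁ = 1320/1990 = 0.66332, p̂₂ = 351/540 = 0.65000.
Pooled p̂ = (1320+351)/(1990+540) = 1671/2530 = 0.66047.
SE = √(p̂(1−p̂)(1/n₁+1/n₂)) = √(0.66047·0.33953·0.00235436) = √(0.000527962) = 0.02298.
z = (0.66332 − 0.65000)/0.02298 = 0.01332/0.02298 = 0.580.
p-value = P(Z < 0.580) ≈ 0.7189.

z = 0.580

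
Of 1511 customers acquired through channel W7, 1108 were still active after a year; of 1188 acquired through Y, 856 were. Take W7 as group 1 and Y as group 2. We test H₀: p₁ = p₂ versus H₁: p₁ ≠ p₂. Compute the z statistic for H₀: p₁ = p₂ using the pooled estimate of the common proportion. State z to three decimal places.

z = 0.739

p̂₁ = 1108/1511 = 0.73329, p̂₂ = 856/1188 = 0.72054.
Pooled p̂ = (1108+856)/(1511+1188) = 1964/2699 = 0.72768.
SE = √(0.198163 × 0.00150356) = 0.01726.
z = (0.73329 − 0.72054)/0.01726 = 0.01275/0.01726 = 0.739.
p-value = 2·P(Z > 0.739) ≈ 0.4601.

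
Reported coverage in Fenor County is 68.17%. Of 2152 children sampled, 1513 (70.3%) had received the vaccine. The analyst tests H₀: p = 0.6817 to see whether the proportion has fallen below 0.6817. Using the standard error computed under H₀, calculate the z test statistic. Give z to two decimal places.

z = 2.13

p̂ = 1513/2152 = 0.70307.
SE = √(p₀(1−p₀)/n) = √(0.21699/2152) = 0.01004.
z = (0.70307 − 0.6817)/0.01004 = 0.02137/0.01004 = 2.13.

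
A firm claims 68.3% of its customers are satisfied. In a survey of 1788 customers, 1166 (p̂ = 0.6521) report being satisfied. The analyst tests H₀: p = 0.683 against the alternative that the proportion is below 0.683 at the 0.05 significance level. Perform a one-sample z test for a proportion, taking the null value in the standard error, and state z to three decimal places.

z = -2.806

p̂ = 1166/1788 ≈ 0.65213.
Under H₀, SE = √(0.683·0.317/1788) = √(0.000121091) = 0.01100.
z = (0.65213 − 0.683)/0.01100 = -0.03087/0.01100 = -2.806.
p-value = P(Z < -2.806) ≈ 0.0025, so at α = 0.05 we reject H₀.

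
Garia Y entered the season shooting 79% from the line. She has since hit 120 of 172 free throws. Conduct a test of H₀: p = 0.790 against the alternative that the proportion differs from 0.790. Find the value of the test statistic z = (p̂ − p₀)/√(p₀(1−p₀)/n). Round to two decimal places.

p̂ = 120/172 = 0.6977.
Under H₀, SE = √(0.79·0.21/172) = √(0.000964535) = 0.0311.
z = (0.6977 − 0.79)/0.0311 = -0.0923/0.0311 = -2.97.
p-value = 2·P(Z > 2.973) ≈ 0.0030.

z = -2.97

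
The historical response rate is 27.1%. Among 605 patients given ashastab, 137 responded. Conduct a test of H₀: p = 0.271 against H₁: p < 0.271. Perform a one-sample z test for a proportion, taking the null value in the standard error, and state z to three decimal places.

z = -2.466

p̂ = 137/605 ≈ 0.2264463.
Standard error under H₀: √(0.271×0.729/605) = 0.0180705.
z = (0.2264463 − 0.271)/0.0180705 = -0.0445537/0.0180705 = -2.466.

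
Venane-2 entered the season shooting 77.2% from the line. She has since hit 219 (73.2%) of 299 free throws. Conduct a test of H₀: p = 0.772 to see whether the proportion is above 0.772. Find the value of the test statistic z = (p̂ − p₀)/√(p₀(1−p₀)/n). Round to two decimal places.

p̂ = 219/299 ≈ 0.7324.
Standard error under H₀: √(0.772×0.228/299) = 0.0243.
z = (0.7324 − 0.772)/0.0243 = -0.0396/0.0243 = -1.63.
p-value = P(Z > -1.630) ≈ 0.9485.

z = -1.63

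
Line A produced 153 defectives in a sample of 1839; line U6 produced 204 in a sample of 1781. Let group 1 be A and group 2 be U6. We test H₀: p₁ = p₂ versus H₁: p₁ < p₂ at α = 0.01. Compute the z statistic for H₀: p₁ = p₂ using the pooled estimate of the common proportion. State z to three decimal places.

z = -3.162

p̂₁ = 153/1839 = 0.08320, p̂₂ = 204/1781 = 0.11454.
Pooled p̂ = (153+204)/(1839+1781) = 357/3620 = 0.09862.
SE = √(p̂(1−p̂)(1/n₁+1/n₂)) = √(0.09862·0.90138·0.00110526) = √(9.82497e-05) = 0.00991.
z = (0.08320 − 0.11454)/0.00991 = -0.03134/0.00991 = -3.162.
p-value = P(Z < -3.162) ≈ 0.0008, so at α = 0.01 we reject H₀.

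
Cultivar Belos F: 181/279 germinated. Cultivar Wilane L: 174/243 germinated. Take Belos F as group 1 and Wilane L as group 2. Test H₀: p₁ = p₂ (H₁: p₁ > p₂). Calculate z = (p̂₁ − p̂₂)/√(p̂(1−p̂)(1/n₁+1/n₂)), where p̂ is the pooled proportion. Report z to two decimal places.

z = -1.64

p̂₁ = 181/279 = 0.64875, p̂₂ = 174/243 = 0.71605.
Pooled p̂ = (181+174)/(279+243) = 355/522 = 0.68008.
SE = √(0.217572 × 0.00769946) = 0.04093.
z = (0.64875 − 0.71605)/0.04093 = -0.06730/0.04093 = -1.64.
p-value = P(Z > -1.644) ≈ 0.9500.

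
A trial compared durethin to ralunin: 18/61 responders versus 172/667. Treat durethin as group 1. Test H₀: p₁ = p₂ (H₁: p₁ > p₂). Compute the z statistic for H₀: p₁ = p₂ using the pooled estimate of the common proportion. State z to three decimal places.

z = 0.633

p̂₁ = 18/61 = 0.29508, p̂₂ = 172/667 = 0.25787.
Pooled p̂ = (18+172)/(61+667) = 190/728 = 0.26099.
SE = √(0.192874 × 0.0178927) = 0.05875.
z = (0.29508 − 0.25787)/0.05875 = 0.03721/0.05875 = 0.633.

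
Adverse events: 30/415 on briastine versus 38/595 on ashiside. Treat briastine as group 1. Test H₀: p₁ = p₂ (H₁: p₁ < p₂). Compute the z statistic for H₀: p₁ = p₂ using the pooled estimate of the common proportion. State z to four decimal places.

z = 0.5256

p̂₁ = 30/415 ≈ 0.072289, p̂₂ = 38/595 ≈ 0.063866.
Pooled p̂ = (30+38)/(415+595) = 68/1010 = 0.067327.
SE = √(0.0627938 × 0.00409031) = 0.016026.
z = (0.072289 − 0.063866)/0.016026 = 0.008423/0.016026 = 0.5256.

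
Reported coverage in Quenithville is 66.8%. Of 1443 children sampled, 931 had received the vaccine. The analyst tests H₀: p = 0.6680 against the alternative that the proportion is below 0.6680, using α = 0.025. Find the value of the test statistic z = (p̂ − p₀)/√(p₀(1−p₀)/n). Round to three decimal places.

z = -1.840

p̂ = 931/1443 ≈ 0.64518.
Under H₀, SE = √(0.668·0.332/1443) = √(0.000153691) = 0.01240.
z = (0.64518 − 0.668)/0.01240 = -0.02282/0.01240 = -1.840.
p-value = P(Z < -1.840) ≈ 0.0329. With α = 0.025, fail to reject H₀.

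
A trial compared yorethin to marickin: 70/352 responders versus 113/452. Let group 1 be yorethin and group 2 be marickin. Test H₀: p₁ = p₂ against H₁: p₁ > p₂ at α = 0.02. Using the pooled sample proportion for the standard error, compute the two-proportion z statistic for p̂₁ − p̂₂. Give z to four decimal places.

z = -1.7156

p̂₁ = 70/352 = 0.198864, p̂₂ = 113/452 = 0.250000.
Pooled p̂ = (70+113)/(352+452) = 183/804 = 0.227612.
SE = √(p̂(1−p̂)(1/n₁+1/n₂)) = √(0.227612·0.772388·0.0050533) = √(0.000888394) = 0.029806.
z = (0.198864 − 0.250000)/0.029806 = -0.051136/0.029806 = -1.7156.
p-value = P(Z > -1.716) ≈ 0.9569, so at α = 0.02 we fail to reject H₀.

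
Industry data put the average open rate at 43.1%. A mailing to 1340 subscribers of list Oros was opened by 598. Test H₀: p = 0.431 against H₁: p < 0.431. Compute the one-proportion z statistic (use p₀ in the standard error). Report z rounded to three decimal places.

z = 1.129

p̂ = 598/1340 ≈ 0.44627.
Under H₀, SE = √(0.431·0.569/1340) = √(0.000183014) = 0.01353.
z = (0.44627 − 0.431)/0.01353 = 0.01527/0.01353 = 1.129.
p-value = P(Z < 1.129) ≈ 0.8705.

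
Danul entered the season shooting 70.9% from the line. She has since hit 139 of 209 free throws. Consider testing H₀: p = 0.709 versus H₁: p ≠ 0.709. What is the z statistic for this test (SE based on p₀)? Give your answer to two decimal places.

z = -1.40

p̂ = 139/209 ≈ 0.6651.
Under H₀, SE = √(0.709·0.291/209) = √(0.000987172) = 0.0314.
z = (0.6651 − 0.709)/0.0314 = -0.0439/0.0314 = -1.40.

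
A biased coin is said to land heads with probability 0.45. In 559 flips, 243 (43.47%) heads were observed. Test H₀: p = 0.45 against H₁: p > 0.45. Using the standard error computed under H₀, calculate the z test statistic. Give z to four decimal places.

z = -0.7269

p̂ = 243/559 = 0.434705.
Under H₀, SE = √(0.45·0.55/559) = √(0.000442755) = 0.021042.
z = (0.434705 − 0.45)/0.021042 = -0.015295/0.021042 = -0.7269.
p-value = P(Z > -0.727) ≈ 0.7664.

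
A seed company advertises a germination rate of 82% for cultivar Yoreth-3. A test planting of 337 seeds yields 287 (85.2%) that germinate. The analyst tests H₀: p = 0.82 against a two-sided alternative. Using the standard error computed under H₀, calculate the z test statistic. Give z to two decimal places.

z = 1.51

p̂ = 287/337 = 0.8516.
SE = √(p₀(1−p₀)/n) = √(0.1476/337) = 0.0209.
z = (0.8516 − 0.82)/0.0209 = 0.0316/0.0209 = 1.51.
p-value = 2·P(Z > 1.511) ≈ 0.1307.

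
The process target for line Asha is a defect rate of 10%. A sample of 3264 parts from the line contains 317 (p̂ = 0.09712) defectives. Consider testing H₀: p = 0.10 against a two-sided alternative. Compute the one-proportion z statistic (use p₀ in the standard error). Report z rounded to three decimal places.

p̂ = 317/3264 = 0.097120.
Standard error under H₀: √(0.1×0.9/3264) = 0.005251.
z = (0.097120 − 0.1)/0.005251 = -0.002880/0.005251 = -0.548.
Two-sided p-value ≈ 2·Φ(−0.548) = 0.5834.

z = -0.548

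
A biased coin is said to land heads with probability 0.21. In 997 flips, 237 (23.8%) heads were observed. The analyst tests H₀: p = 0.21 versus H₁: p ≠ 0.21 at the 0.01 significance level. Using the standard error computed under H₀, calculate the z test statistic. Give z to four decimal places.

z = 2.1484

p̂ = 237/997 = 0.2377131.
Standard error under H₀: √(0.21×0.79/997) = 0.0128996.
z = (0.2377131 − 0.21)/0.0128996 = 0.0277131/0.0128996 = 2.1484.
p-value = 2·P(Z > 2.148) ≈ 0.0317, so at α = 0.01 we fail to reject H₀.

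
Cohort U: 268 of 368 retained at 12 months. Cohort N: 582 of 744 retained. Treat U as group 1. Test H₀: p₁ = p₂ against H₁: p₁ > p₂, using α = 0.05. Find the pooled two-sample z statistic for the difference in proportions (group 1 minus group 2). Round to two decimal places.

p̂₁ = 268/368 ≈ 0.7283, p̂₂ = 582/744 ≈ 0.7823.
Pooled p̂ = (268+582)/(368+744) = 850/1112 = 0.7644.
SE = √(p̂(1−p̂)(1/n₁+1/n₂)) = √(0.7644·0.2356·0.00406148) = √(0.000731467) = 0.0270.
z = (0.7283 − 0.7823)/0.0270 = -0.0540/0.0270 = -2.00.
p-value = P(Z > -1.997) ≈ 0.9771; since p > α = 0.05, fail to reject H₀.

z = -2.00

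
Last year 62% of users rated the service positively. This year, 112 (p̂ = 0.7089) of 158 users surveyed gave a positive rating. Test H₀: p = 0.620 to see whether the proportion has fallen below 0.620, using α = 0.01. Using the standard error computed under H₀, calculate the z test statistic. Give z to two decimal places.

p̂ = 112/158 ≈ 0.7089.
SE = √(p₀(1−p₀)/n) = √(0.2356/158) = 0.0386.
z = (0.7089 − 0.62)/0.0386 = 0.0889/0.0386 = 2.30.
p-value = P(Z < 2.301) ≈ 0.9893, so at α = 0.01 we fail to reject H₀.

z = 2.30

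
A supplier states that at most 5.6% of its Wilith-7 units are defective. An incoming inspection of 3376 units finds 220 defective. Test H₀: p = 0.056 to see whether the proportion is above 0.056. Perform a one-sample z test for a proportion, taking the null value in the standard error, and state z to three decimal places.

z = 2.316

p̂ = 220/3376 ≈ 0.06517.
Standard error under H₀: √(0.056×0.944/3376) = 0.00396.
z = (0.06517 − 0.056)/0.00396 = 0.00917/0.00396 = 2.316.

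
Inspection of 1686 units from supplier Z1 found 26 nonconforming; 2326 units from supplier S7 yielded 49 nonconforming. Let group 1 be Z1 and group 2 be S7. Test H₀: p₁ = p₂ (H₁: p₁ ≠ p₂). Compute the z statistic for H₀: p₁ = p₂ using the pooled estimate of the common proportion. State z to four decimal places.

p̂₁ = 26/1686 = 0.015421, p̂₂ = 49/2326 = 0.021066.
Pooled p̂ = (26+49)/(1686+2326) = 75/4012 = 0.018694.
SE = √(p̂(1−p̂)(1/n₁+1/n₂)) = √(0.018694·0.981306·0.00102304) = √(1.87672e-05) = 0.004332.
z = (0.015421 − 0.021066)/0.004332 = -0.005645/0.004332 = -1.3031.
p-value = 2·P(Z > 1.303) ≈ 0.1925.

z = -1.3031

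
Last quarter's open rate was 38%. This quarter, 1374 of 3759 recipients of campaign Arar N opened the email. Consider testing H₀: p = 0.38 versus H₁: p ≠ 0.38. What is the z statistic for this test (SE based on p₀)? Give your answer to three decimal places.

p̂ = 1374/3759 = 0.365523.
SE = √(p₀(1−p₀)/n) = √(0.2356/3759) = 0.007917.
z = (0.365523 − 0.38)/0.007917 = -0.014477/0.007917 = -1.829.

z = -1.829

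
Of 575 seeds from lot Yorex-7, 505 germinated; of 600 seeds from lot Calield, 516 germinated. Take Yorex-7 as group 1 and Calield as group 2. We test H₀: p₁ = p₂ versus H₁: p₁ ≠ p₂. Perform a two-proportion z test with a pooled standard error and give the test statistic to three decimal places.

z = 0.927

p̂₁ = 505/575 ≈ 0.87826, p̂₂ = 516/600 ≈ 0.86000.
Pooled p̂ = (505+516)/(575+600) = 1021/1175 = 0.86894.
SE = √(p̂(1−p̂)(1/n₁+1/n₂)) = √(0.86894·0.13106·0.0034058) = √(0.000387873) = 0.01969.
z = (0.87826 − 0.86000)/0.01969 = 0.01826/0.01969 = 0.927.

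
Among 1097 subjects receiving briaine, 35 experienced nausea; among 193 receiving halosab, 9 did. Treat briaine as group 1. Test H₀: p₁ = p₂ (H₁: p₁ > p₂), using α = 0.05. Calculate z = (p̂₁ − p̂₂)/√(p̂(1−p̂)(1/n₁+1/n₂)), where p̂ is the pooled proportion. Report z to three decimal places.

p̂₁ = 35/1097 = 0.03191, p̂₂ = 9/193 = 0.04663.
Pooled p̂ = (35+9)/(1097+193) = 44/1290 = 0.03411.
SE = √(p̂(1−p̂)(1/n₁+1/n₂)) = √(0.03411·0.96589·0.00609292) = √(0.000200732) = 0.01417.
z = (0.03191 − 0.04663)/0.01417 = -0.01472/0.01417 = -1.039.
p-value = P(Z > -1.039) ≈ 0.8507. With α = 0.05, fail to reject H₀.

z = -1.039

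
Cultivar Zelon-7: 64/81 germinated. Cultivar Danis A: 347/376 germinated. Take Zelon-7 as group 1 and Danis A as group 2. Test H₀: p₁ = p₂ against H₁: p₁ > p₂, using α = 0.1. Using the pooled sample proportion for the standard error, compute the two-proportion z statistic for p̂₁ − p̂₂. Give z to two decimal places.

z = -3.60

p̂₁ = 64/81 = 0.7901, p̂₂ = 347/376 = 0.9229.
Pooled p̂ = (64+347)/(81+376) = 411/457 = 0.8993.
SE = √(0.0905247 × 0.0150053) = 0.0369.
z = (0.7901 − 0.9229)/0.0369 = -0.1328/0.0369 = -3.60.
p-value = P(Z > -3.602) ≈ 0.9998, so at α = 0.1 we fail to reject H₀.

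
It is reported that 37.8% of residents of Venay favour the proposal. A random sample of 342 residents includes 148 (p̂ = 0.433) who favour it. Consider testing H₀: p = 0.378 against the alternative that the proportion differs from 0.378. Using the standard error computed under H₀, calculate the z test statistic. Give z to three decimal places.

z = 2.088

p̂ = 148/342 ≈ 0.43275.
Under H₀, SE = √(0.378·0.622/342) = √(0.000687474) = 0.02622.
z = (0.43275 − 0.378)/0.02622 = 0.05475/0.02622 = 2.088.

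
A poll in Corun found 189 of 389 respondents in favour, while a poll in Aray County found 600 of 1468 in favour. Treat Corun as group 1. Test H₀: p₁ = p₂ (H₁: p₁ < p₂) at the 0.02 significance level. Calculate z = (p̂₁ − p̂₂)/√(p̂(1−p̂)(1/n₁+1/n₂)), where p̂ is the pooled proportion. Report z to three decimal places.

p̂₁ = 189/389 ≈ 0.485861, p̂₂ = 600/1468 ≈ 0.408719.
Pooled p̂ = (189+600)/(389+1468) = 789/1857 = 0.424879.
SE = √(p̂(1−p̂)(1/n₁+1/n₂)) = √(0.424879·0.575121·0.00325189) = √(0.000794622) = 0.028189.
z = (0.485861 − 0.408719)/0.028189 = 0.077142/0.028189 = 2.737.
p-value = P(Z < 2.737) ≈ 0.9969. With α = 0.02, fail to reject H₀.

z = 2.737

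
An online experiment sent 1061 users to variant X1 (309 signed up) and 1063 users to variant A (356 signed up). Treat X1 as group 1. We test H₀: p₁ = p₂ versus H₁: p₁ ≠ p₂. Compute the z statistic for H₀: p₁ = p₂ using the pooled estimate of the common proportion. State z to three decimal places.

p̂₁ = 309/1061 ≈ 0.291235, p̂₂ = 356/1063 ≈ 0.334901.
Pooled p̂ = (309+356)/(1061+1063) = 665/2124 = 0.313089.
SE = √(p̂(1−p̂)(1/n₁+1/n₂)) = √(0.313089·0.686911·0.00188324) = √(0.000405017) = 0.020125.
z = (0.291235 − 0.334901)/0.020125 = -0.043666/0.020125 = -2.170.
p-value = 2·P(Z > 2.170) ≈ 0.0300.

z = -2.170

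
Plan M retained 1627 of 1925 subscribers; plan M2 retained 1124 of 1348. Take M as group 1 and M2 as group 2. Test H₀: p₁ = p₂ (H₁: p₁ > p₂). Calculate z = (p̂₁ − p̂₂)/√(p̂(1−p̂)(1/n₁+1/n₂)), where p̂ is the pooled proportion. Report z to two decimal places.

p̂₁ = 1627/1925 = 0.84519, p̂₂ = 1124/1348 = 0.83383.
Pooled p̂ = (1627+1124)/(1925+1348) = 2751/3273 = 0.84051.
SE = √(p̂(1−p̂)(1/n₁+1/n₂)) = √(0.84051·0.15949·0.00126132) = √(0.000169081) = 0.01300.
z = (0.84519 − 0.83383)/0.01300 = 0.01136/0.01300 = 0.87.

z = 0.87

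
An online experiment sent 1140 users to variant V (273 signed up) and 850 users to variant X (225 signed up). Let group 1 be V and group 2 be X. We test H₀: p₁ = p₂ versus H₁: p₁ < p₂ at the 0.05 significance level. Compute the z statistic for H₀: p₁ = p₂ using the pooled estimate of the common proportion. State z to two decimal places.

z = -1.29

p̂₁ = 273/1140 = 0.2395, p̂₂ = 225/850 = 0.2647.
Pooled p̂ = (273+225)/(1140+850) = 498/1990 = 0.2503.
SE = √(p̂(1−p̂)(1/n₁+1/n₂)) = √(0.2503·0.7497·0.00205366) = √(0.00038532) = 0.0196.
z = (0.2395 − 0.2647)/0.0196 = -0.0252/0.0196 = -1.29.
p-value = P(Z < -1.285) ≈ 0.0993; since p > α = 0.05, fail to reject H₀.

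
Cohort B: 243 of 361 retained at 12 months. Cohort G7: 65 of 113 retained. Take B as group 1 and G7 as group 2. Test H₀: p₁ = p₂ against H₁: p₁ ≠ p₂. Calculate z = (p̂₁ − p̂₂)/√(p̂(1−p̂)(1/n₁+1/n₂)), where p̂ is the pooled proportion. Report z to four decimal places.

p̂₁ = 243/361 = 0.673130, p̂₂ = 65/113 = 0.575221.
Pooled p̂ = (243+65)/(361+113) = 308/474 = 0.649789.
SE = √(0.227563 × 0.0116196) = 0.051422.
z = (0.673130 − 0.575221)/0.051422 = 0.097909/0.051422 = 1.9040.
Two-sided p-value ≈ 2·Φ(−1.904) = 0.0569.

z = 1.9040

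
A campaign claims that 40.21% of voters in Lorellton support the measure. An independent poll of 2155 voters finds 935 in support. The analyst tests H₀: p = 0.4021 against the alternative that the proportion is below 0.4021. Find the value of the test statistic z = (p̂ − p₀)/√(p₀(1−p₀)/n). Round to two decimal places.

p̂ = 935/2155 = 0.43387.
Standard error under H₀: √(0.4021×0.5979/2155) = 0.01056.
z = (0.43387 − 0.4021)/0.01056 = 0.03177/0.01056 = 3.01.
p-value = P(Z < 3.008) ≈ 0.9987.

z = 3.01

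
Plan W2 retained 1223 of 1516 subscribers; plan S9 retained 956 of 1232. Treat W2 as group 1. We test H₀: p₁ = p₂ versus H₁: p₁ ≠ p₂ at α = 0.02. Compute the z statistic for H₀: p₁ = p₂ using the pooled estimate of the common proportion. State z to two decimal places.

z = 1.98

p̂₁ = 1223/1516 = 0.8067, p̂₂ = 956/1232 = 0.7760.
Pooled p̂ = (1223+956)/(1516+1232) = 2179/2748 = 0.7929.
SE = √(p̂(1−p̂)(1/n₁+1/n₂)) = √(0.7929·0.2071·0.00147132) = √(0.00024157) = 0.0155.
z = (0.8067 − 0.7760)/0.0155 = 0.0307/0.0155 = 1.98.
p-value = 2·P(Z > 1.979) ≈ 0.0478. With α = 0.02, fail to reject H₀.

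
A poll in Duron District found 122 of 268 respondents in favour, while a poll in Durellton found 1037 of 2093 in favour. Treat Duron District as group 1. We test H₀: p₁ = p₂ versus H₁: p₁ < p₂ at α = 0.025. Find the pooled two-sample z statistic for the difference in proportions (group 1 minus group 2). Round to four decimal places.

p̂₁ = 122/268 = 0.455224, p̂₂ = 1037/2093 = 0.495461.
Pooled p̂ = (122+1037)/(268+2093) = 1159/2361 = 0.490894.
SE = √(0.249917 × 0.00420913) = 0.032434.
z = (0.455224 − 0.495461)/0.032434 = -0.040237/0.032434 = -1.2406.
p-value = P(Z < -1.241) ≈ 0.1074. With α = 0.025, fail to reject H₀.

z = -1.2406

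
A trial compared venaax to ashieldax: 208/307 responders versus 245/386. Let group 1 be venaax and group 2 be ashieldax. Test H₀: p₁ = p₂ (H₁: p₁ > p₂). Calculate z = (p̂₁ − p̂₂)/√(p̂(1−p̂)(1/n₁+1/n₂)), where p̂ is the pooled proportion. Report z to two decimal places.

p̂₁ = 208/307 ≈ 0.6775, p̂₂ = 245/386 ≈ 0.6347.
Pooled p̂ = (208+245)/(307+386) = 453/693 = 0.6537.
SE = √(0.226383 × 0.005848) = 0.0364.
z = (0.6775 − 0.6347)/0.0364 = 0.0428/0.0364 = 1.18.

z = 1.18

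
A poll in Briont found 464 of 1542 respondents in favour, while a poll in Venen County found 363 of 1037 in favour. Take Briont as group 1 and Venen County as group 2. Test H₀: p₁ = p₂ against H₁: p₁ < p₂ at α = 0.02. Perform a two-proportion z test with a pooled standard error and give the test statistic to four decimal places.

p̂₁ = 464/1542 ≈ 0.3009079, p̂₂ = 363/1037 ≈ 0.3500482.
Pooled p̂ = (464+363)/(1542+1037) = 827/2579 = 0.3206669.
SE = √(p̂(1−p̂)(1/n₁+1/n₂)) = √(0.3206669·0.6793331·0.00161283) = √(0.000351338) = 0.0187440.
z = (0.3009079 − 0.3500482)/0.0187440 = -0.0491403/0.0187440 = -2.6217.
p-value = P(Z < -2.622) ≈ 0.0044, so at α = 0.02 we reject H₀.

z = -2.6217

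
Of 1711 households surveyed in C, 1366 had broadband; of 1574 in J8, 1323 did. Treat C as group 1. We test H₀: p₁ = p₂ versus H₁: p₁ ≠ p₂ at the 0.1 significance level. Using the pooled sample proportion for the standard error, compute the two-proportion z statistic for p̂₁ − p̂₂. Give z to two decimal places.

z = -3.13

p̂₁ = 1366/1711 ≈ 0.79836, p̂₂ = 1323/1574 ≈ 0.84053.
Pooled p̂ = (1366+1323)/(1711+1574) = 2689/3285 = 0.81857.
SE = √(p̂(1−p̂)(1/n₁+1/n₂)) = √(0.81857·0.18143·0.00121978) = √(0.000181154) = 0.01346.
z = (0.79836 − 0.84053)/0.01346 = -0.04217/0.01346 = -3.13.
Two-sided p-value ≈ 2·Φ(−3.133) = 0.0017. With α = 0.1, reject H₀.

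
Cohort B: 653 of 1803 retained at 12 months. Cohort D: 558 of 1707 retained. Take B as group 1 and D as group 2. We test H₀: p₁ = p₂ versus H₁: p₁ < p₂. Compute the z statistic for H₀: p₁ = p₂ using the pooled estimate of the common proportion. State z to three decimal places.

z = 2.198

p̂₁ = 653/1803 ≈ 0.36217, p̂₂ = 558/1707 ≈ 0.32689.
Pooled p̂ = (653+558)/(1803+1707) = 1211/3510 = 0.34501.
SE = √(0.225979 × 0.00114045) = 0.01605.
z = (0.36217 − 0.32689)/0.01605 = 0.03528/0.01605 = 2.198.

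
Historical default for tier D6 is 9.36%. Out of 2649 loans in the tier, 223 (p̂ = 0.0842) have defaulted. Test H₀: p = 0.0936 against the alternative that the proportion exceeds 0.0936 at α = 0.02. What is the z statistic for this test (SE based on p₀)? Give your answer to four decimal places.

p̂ = 223/2649 ≈ 0.084183.
Standard error under H₀: √(0.0936×0.9064/2649) = 0.005659.
z = (0.084183 − 0.0936)/0.005659 = -0.009417/0.005659 = -1.6641.
p-value = P(Z > -1.664) ≈ 0.9519. With α = 0.02, fail to reject H₀.

z = -1.6641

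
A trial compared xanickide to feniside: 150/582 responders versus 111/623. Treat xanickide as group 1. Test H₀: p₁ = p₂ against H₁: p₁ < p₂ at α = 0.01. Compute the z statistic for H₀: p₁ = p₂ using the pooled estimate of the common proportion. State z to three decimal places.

p̂₁ = 150/582 ≈ 0.25773, p̂₂ = 111/623 ≈ 0.17817.
Pooled p̂ = (150+111)/(582+623) = 261/1205 = 0.21660.
SE = √(0.169683 × 0.00332335) = 0.02375.
z = (0.25773 − 0.17817)/0.02375 = 0.07956/0.02375 = 3.350.
p-value = P(Z < 3.350) ≈ 0.9996, so at α = 0.01 we fail to reject H₀.

z = 3.350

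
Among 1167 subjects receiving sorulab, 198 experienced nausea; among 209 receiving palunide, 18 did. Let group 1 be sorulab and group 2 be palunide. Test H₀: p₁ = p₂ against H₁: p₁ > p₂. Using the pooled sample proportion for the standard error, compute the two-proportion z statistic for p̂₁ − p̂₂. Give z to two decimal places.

p̂₁ = 198/1167 = 0.1697, p̂₂ = 18/209 = 0.0861.
Pooled p̂ = (198+18)/(1167+209) = 216/1376 = 0.1570.
SE = √(p̂(1−p̂)(1/n₁+1/n₂)) = √(0.1570·0.8430·0.00564159) = √(0.00074658) = 0.0273.
z = (0.1697 − 0.0861)/0.0273 = 0.0836/0.0273 = 3.06.
p-value = P(Z > 3.057) ≈ 0.0011.

z = 3.06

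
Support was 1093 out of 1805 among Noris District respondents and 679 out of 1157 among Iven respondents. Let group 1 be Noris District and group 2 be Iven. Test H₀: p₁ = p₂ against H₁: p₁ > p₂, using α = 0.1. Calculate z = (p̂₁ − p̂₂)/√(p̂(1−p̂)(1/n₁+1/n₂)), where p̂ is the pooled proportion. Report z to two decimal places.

p̂₁ = 1093/1805 = 0.6055, p̂₂ = 679/1157 = 0.5869.
Pooled p̂ = (1093+679)/(1805+1157) = 1772/2962 = 0.5982.
SE = √(p̂(1−p̂)(1/n₁+1/n₂)) = √(0.5982·0.4018·0.00141832) = √(0.000340891) = 0.0185.
z = (0.6055 − 0.5869)/0.0185 = 0.0186/0.0185 = 1.01.
p-value = P(Z > 1.012) ≈ 0.1559; since p > α = 0.1, fail to reject H₀.

z = 1.01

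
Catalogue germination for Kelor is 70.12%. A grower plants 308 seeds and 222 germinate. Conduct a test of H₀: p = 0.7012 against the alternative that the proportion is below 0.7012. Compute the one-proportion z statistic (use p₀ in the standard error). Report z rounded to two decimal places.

z = 0.75

p̂ = 222/308 ≈ 0.7208.
Under H₀, SE = √(0.7012·0.2988/308) = √(0.000680255) = 0.0261.
z = (0.7208 − 0.7012)/0.0261 = 0.0196/0.0261 = 0.75.
p-value = P(Z < 0.751) ≈ 0.7736.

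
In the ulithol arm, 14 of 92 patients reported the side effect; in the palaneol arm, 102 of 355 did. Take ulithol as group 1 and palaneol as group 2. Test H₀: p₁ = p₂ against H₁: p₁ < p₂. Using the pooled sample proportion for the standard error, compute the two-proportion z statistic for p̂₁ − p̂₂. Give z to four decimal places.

z = -2.6353

p̂₁ = 14/92 = 0.152174, p̂₂ = 102/355 = 0.287324.
Pooled p̂ = (14+102)/(92+355) = 116/447 = 0.259508.
SE = √(0.192164 × 0.0136865) = 0.051284.
z = (0.152174 − 0.287324)/0.051284 = -0.135150/0.051284 = -2.6353.
p-value = P(Z < -2.635) ≈ 0.0042.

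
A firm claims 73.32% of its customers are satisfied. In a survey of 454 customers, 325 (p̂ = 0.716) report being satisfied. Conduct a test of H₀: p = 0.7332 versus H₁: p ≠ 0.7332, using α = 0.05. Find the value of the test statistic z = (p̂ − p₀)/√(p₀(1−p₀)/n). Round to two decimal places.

p̂ = 325/454 = 0.71586.
Standard error under H₀: √(0.7332×0.2668/454) = 0.02076.
z = (0.71586 − 0.7332)/0.02076 = -0.01734/0.02076 = -0.84.
p-value = 2·P(Z > 0.835) ≈ 0.4035, so at α = 0.05 we fail to reject H₀.

z = -0.84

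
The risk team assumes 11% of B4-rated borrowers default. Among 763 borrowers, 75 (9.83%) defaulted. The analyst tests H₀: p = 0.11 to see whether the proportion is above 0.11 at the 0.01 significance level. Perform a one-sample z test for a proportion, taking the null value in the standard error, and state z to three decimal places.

z = -1.033

p̂ = 75/763 = 0.09830.
SE = √(p₀(1−p₀)/n) = √(0.0979/763) = 0.01133.
z = (0.09830 − 0.11)/0.01133 = -0.01170/0.01133 = -1.033.
p-value = P(Z > -1.033) ≈ 0.8493, so at α = 0.01 we fail to reject H₀.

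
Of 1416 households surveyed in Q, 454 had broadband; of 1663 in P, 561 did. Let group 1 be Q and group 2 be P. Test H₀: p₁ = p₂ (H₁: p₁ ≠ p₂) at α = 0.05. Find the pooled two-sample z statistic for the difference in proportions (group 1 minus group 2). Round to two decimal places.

z = -0.98

p̂₁ = 454/1416 ≈ 0.3206, p̂₂ = 561/1663 ≈ 0.3373.
Pooled p̂ = (454+561)/(1416+1663) = 1015/3079 = 0.3297.
SE = √(p̂(1−p̂)(1/n₁+1/n₂)) = √(0.3297·0.6703·0.00130754) = √(0.000288942) = 0.0170.
z = (0.3206 − 0.3373)/0.0170 = -0.0167/0.0170 = -0.98.
p-value = 2·P(Z > 0.984) ≈ 0.3253. With α = 0.05, fail to reject H₀.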